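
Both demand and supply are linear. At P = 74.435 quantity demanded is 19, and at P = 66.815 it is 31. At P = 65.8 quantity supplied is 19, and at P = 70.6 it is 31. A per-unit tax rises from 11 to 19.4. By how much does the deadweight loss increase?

123.36

Demand slope = (66.815 − 74.435)/(31 − 19) = −0.635, so P = 86.5 − 0.635Q.
Supply slope = (70.6 − 65.8)/(31 − 19) = 0.4, so P = 58.2 + 0.4Q.
Competitive equilibrium: 86.5 − 0.635Q = 58.2 + 0.4Q → Q* = 27.343, P* = 69.1372.
For a per-unit tax t: ΔQ = t/1.035, so DWL = ½·t·(t/1.035) = t²/2.07.
At t = 11: DWL = 58.454. At t = 19.4: DWL = 181.816.
Increase = 181.816 − 58.454 = 123.36.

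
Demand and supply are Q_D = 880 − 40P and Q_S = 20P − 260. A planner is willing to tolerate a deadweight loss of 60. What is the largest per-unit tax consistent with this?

In inverse form: demand P = 22 − 0.025Q, supply P = 13 + 0.05Q.
Competitive equilibrium: 22 − 0.025Q = 13 + 0.05Q → Q* = 120, P* = 19.
A tax t gives ΔQ = t/0.075 and wedge t, so DWL = t²/0.15.
t²/0.15 = 60 → t² = 9 → t = 3.

3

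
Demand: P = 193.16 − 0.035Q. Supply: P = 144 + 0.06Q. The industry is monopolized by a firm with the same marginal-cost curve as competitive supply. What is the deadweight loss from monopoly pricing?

Competitive equilibrium: 193.16 − 0.035Q = 144 + 0.06Q → Q* = 517.4737, P* = 175.0484.
Marginal revenue: MR = 193.16 − 0.07Q. Set MR = MC: 193.16 − 0.07Q = 144 + 0.06Q → Q_m = 378.1538.
Price P_m = 193.16 − 0.035·378.1538 = 179.9246; MC(Q_m) = 144 + 0.06·378.1538 = 166.6892.
Competitive Q* = 517.4737, so ΔQ = 139.3199; wedge = 179.9246 − 166.6892 = 13.2354.
The triangle = ½ × 139.3199 × 13.2354 = 921.98.

921.98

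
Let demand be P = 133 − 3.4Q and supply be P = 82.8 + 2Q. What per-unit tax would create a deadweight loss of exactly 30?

Competitive equilibrium: 133 − 3.4Q = 82.8 + 2Q → Q* = 9.2963, P* = 101.3926.
A tax t gives ΔQ = t/5.4 and wedge t, so DWL = t²/10.8.
t²/10.8 = 30 → t² = 324 → t = 18.

18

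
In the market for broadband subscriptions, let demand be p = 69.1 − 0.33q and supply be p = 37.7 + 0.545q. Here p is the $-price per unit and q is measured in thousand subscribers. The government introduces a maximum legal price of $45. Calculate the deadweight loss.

$221.31 thousand

Competitive equilibrium: 69.1 − 0.33q = 37.7 + 0.545q → q* = 35.8857, p* = 57.2577.
At the ceiling p = 45, quantity supplied = (45 − 37.7)/0.545 = 13.3945.
Willingness to pay at q' = 13.3945: 69.1 − 0.33·13.3945 = 64.6798.
Δq = 35.8857 − 13.3945 = 22.4912; wedge = 64.6798 − 45 = 19.6798.
The triangle = ½ × 22.4912 × 19.6798 = $221.31 thousand.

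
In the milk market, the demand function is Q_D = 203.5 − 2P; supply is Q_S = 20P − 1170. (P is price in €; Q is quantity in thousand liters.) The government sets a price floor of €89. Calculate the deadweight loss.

€776.46 thousand

In inverse form: demand P = 101.75 − 0.5Q, supply P = 58.5 + 0.05Q.
Competitive equilibrium: 101.75 − 0.5Q = 58.5 + 0.05Q → Q* = 78.6364, P* = 62.4318.
At the floor P = 89, quantity demanded = (101.75 − 89)/0.5 = 25.5.
Sellers' marginal cost at Q' = 25.5: 58.5 + 0.05·25.5 = 59.775.
ΔQ = 78.6364 − 25.5 = 53.1364; wedge = 89 − 59.775 = 29.225.
Deadweight loss = ½ × 53.1364 × 29.225 = €776.46 thousand.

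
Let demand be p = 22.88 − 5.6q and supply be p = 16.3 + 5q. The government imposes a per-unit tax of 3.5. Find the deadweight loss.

Competitive equilibrium: 22.88 − 5.6q = 16.3 + 5q → q* = 0.6208, p* = 19.4038.
With the tax, the buyer price exceeds the seller price by 3.5: (22.88 − 5.6q) − (16.3 + 5q) = 3.5 → q' = 0.2906.
Δq = 0.6208 − 0.2906 = 0.3302; the wedge equals the tax, 3.5.
DWL = ½ × 0.3302 × 3.5 = 0.58.

0.58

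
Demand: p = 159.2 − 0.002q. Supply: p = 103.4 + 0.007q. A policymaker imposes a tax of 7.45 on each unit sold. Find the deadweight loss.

3083.47

Competitive equilibrium: 159.2 − 0.002q = 103.4 + 0.007q → q* = 6200, p* = 146.8.
With the tax, the buyer price exceeds the seller price by 7.45: (159.2 − 0.002q) − (103.4 + 0.007q) = 7.45 → q' = 5372.2222.
Δq = 6200 − 5372.2222 = 827.7778; the wedge equals the tax, 7.45.
Deadweight loss = ½ × 827.7778 × 7.45 = 3083.47.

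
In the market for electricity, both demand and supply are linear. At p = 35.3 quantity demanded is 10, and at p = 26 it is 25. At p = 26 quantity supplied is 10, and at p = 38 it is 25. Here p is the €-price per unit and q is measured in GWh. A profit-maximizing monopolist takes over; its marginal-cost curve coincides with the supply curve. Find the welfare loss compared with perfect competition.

€17.96

Demand slope = (26 − 35.3)/(25 − 10) = −0.62, so p = 41.5 − 0.62q.
Supply slope = (38 − 26)/(25 − 10) = 0.8, so p = 18 + 0.8q.
Competitive equilibrium: 41.5 − 0.62q = 18 + 0.8q → q* = 16.5493, p* = 31.2394.
Marginal revenue: MR = 41.5 − 1.24q. Set MR = MC: 41.5 − 1.24q = 18 + 0.8q → q_m = 11.5196.
Price p_m = 41.5 − 0.62·11.5196 = 34.3578; MC(q_m) = 18 + 0.8·11.5196 = 27.2157.
Competitive q* = 16.5493, so Δq = 5.0297; wedge = 34.3578 − 27.2157 = 7.1421.
Deadweight loss = ½ × 5.0297 × 7.1421 = €17.96.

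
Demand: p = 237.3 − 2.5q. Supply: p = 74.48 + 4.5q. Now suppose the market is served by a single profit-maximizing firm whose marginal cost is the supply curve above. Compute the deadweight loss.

131.14

Competitive equilibrium: 237.3 − 2.5q = 74.48 + 4.5q → q* = 23.26, p* = 179.15.
Marginal revenue: MR = 237.3 − 5q. Set MR = MC: 237.3 − 5q = 74.48 + 4.5q → q_m = 17.1389.
Price p_m = 237.3 − 2.5·17.1389 = 194.4528; MC(q_m) = 74.48 + 4.5·17.1389 = 151.6051.
Competitive q* = 23.26, so Δq = 6.1211; wedge = 194.4528 − 151.6051 = 42.8477.
The triangle = ½ × 6.1211 × 42.8477 = 131.14.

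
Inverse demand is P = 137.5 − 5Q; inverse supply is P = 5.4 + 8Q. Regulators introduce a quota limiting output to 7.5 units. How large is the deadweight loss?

46.04

Competitive equilibrium: 137.5 − 5Q = 5.4 + 8Q → Q* = 10.1615, P* = 86.6923.
At Q = 7.5: demand price = 137.5 − 5·7.5 = 100; supply price = 5.4 + 8·7.5 = 65.4.
ΔQ = 10.1615 − 7.5 = 2.6615; wedge = 100 − 65.4 = 34.6.
The triangle = ½ × 2.6615 × 34.6 = 46.04.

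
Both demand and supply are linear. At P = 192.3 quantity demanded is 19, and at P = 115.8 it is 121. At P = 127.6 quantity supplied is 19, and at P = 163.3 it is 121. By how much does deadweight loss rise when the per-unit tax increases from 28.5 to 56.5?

1081.82

Demand slope = (115.8 − 192.3)/(121 − 19) = −0.75, so P = 206.55 − 0.75Q.
Supply slope = (163.3 − 127.6)/(121 − 19) = 0.35, so P = 120.95 + 0.35Q.
Competitive equilibrium: 206.55 − 0.75Q = 120.95 + 0.35Q → Q* = 77.8182, P* = 148.1864.
For a per-unit tax t: ΔQ = t/1.1, so DWL = ½·t·(t/1.1) = t²/2.2.
At t = 28.5: DWL = 369.205. At t = 56.5: DWL = 1451.023.
Increase = 1451.023 − 369.205 = 1081.82.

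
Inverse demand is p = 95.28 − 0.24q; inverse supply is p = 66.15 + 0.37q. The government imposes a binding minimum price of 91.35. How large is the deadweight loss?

Competitive equilibrium: 95.28 − 0.24q = 66.15 + 0.37q → q* = 47.7541, p* = 83.819.
At the floor p = 91.35, quantity demanded = (95.28 − 91.35)/0.24 = 16.375.
Sellers' marginal cost at q' = 16.375: 66.15 + 0.37·16.375 = 72.2088.
Δq = 47.7541 − 16.375 = 31.3791; wedge = 91.35 − 72.2088 = 19.1412.
The triangle = ½ × 31.3791 × 19.1412 = 300.32.

300.32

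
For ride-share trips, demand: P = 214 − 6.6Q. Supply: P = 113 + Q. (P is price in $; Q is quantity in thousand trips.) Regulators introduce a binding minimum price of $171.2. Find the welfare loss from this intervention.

Competitive equilibrium: 214 − 6.6Q = 113 + Q → Q* = 13.2895, P* = 126.2895.
At the floor P = 171.2, quantity demanded = (214 − 171.2)/6.6 = 6.4848.
Sellers' marginal cost at Q' = 6.4848: 113 + 1·6.4848 = 119.4848.
ΔQ = 13.2895 − 6.4848 = 6.8047; wedge = 171.2 − 119.4848 = 51.7152.
The triangle = ½ × 6.8047 × 51.7152 = $175.95 thousand.

$175.95 thousand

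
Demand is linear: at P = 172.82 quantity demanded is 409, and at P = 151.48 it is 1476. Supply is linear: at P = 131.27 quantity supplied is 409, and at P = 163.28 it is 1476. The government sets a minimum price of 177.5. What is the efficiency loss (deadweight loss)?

28355.625

Demand slope = (151.48 − 172.82)/(1476 − 409) = −0.02, so P = 181 − 0.02Q.
Supply slope = (163.28 − 131.27)/(1476 − 409) = 0.03, so P = 119 + 0.03Q.
Competitive equilibrium: 181 − 0.02Q = 119 + 0.03Q → Q* = 1240, P* = 156.2.
At the floor P = 177.5, quantity demanded = (181 − 177.5)/0.02 = 175.
Sellers' marginal cost at Q' = 175: 119 + 0.03·175 = 124.25.
ΔQ = 1240 − 175 = 1065; wedge = 177.5 − 124.25 = 53.25.
Deadweight loss = ½ × 1065 × 53.25 = 28355.625.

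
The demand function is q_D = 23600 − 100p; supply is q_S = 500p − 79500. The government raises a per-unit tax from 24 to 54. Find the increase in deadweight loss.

97500

In inverse form: demand p = 236 − 0.01q, supply p = 159 + 0.002q.
Competitive equilibrium: 236 − 0.01q = 159 + 0.002q → q* = 6416.6667, p* = 171.8333.
For a per-unit tax t: Δq = t/0.012, so DWL = ½·t·(t/0.012) = t²/0.024.
At t = 24: DWL = 24000. At t = 54: DWL = 121500.
Increase = 121500 − 24000 = 97500.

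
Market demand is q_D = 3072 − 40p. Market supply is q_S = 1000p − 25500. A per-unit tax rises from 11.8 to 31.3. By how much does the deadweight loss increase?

16162.50

In inverse form: demand p = 76.8 − 0.025q, supply p = 25.5 + 0.001q.
Competitive equilibrium: 76.8 − 0.025q = 25.5 + 0.001q → q* = 1973.0769, p* = 27.4731.
For a per-unit tax t: Δq = t/0.026, so DWL = ½·t·(t/0.026) = t²/0.052.
At t = 11.8: DWL = 2677.692. At t = 31.3: DWL = 18840.192.
Increase = 18840.192 − 2677.692 = 16162.50.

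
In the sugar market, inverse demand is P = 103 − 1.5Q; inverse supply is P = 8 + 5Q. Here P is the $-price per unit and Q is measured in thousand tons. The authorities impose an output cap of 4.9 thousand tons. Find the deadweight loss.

$306.76 thousand

Competitive equilibrium: 103 − 1.5Q = 8 + 5Q → Q* = 14.6154, P* = 81.0769.
At Q = 4.9: demand price = 103 − 1.5·4.9 = 95.65; supply price = 8 + 5·4.9 = 32.5.
ΔQ = 14.6154 − 4.9 = 9.7154; wedge = 95.65 − 32.5 = 63.15.
DWL = ½ × 9.7154 × 63.15 = $306.76 thousand.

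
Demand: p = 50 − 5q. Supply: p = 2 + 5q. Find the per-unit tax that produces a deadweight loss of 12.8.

Competitive equilibrium: 50 − 5q = 2 + 5q → q* = 4.8, p* = 26.
A tax t gives Δq = t/10 and wedge t, so DWL = t²/20.
t²/20 = 12.8 → t² = 256 → t = 16.

16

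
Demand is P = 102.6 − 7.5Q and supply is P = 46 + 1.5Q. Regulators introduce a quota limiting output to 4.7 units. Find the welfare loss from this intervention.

11.36

Competitive equilibrium: 102.6 − 7.5Q = 46 + 1.5Q → Q* = 6.2889, P* = 55.4333.
At Q = 4.7: demand price = 102.6 − 7.5·4.7 = 67.35; supply price = 46 + 1.5·4.7 = 53.05.
ΔQ = 6.2889 − 4.7 = 1.5889; wedge = 67.35 − 53.05 = 14.3.
Welfare loss = ½ × 1.5889 × 14.3 = 11.36.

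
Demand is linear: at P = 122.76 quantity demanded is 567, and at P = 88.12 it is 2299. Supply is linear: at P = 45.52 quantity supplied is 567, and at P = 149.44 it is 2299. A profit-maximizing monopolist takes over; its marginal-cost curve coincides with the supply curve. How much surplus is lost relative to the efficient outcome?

3757.69

Demand slope = (88.12 − 122.76)/(2299 − 567) = −0.02, so P = 134.1 − 0.02Q.
Supply slope = (149.44 − 45.52)/(2299 − 567) = 0.06, so P = 11.5 + 0.06Q.
Competitive equilibrium: 134.1 − 0.02Q = 11.5 + 0.06Q → Q* = 1532.5, P* = 103.45.
Marginal revenue: MR = 134.1 − 0.04Q. Set MR = MC: 134.1 − 0.04Q = 11.5 + 0.06Q → Q_m = 1226.
Price P_m = 134.1 − 0.02·1226 = 109.58; MC(Q_m) = 11.5 + 0.06·1226 = 85.06.
Competitive Q* = 1532.5, so ΔQ = 306.5; wedge = 109.58 − 85.06 = 24.52.
The triangle = ½ × 306.5 × 24.52 = 3757.69.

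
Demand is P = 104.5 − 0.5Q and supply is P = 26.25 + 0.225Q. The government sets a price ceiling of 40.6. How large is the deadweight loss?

Competitive equilibrium: 104.5 − 0.5Q = 26.25 + 0.225Q → Q* = 107.931, P* = 50.5345.
At the ceiling P = 40.6, quantity supplied = (40.6 − 26.25)/0.225 = 63.7778.
Willingness to pay at Q' = 63.7778: 104.5 − 0.5·63.7778 = 72.6111.
ΔQ = 107.931 − 63.7778 = 44.1532; wedge = 72.6111 − 40.6 = 32.0111.
The triangle = ½ × 44.1532 × 32.0111 = 706.70.

706.70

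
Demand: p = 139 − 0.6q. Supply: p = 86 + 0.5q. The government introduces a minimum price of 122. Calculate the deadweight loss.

Competitive equilibrium: 139 − 0.6q = 86 + 0.5q → q* = 48.1818, p* = 110.0909.
At the floor p = 122, quantity demanded = (139 − 122)/0.6 = 28.3333.
Sellers' marginal cost at q' = 28.3333: 86 + 0.5·28.3333 = 100.1667.
Δq = 48.1818 − 28.3333 = 19.8485; wedge = 122 − 100.1667 = 21.8333.
Welfare loss = ½ × 19.8485 × 21.8333 = 216.68.

216.68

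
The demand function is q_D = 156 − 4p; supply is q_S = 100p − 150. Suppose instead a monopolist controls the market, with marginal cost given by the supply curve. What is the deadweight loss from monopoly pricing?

649.83

In inverse form: demand p = 39 − 0.25q, supply p = 1.5 + 0.01q.
Competitive equilibrium: 39 − 0.25q = 1.5 + 0.01q → q* = 144.2308, p* = 2.9423.
Marginal revenue: MR = 39 − 0.5q. Set MR = MC: 39 − 0.5q = 1.5 + 0.01q → q_m = 73.5294.
Price p_m = 39 − 0.25·73.5294 = 20.6177; MC(q_m) = 1.5 + 0.01·73.5294 = 2.2353.
Competitive q* = 144.2308, so Δq = 70.7014; wedge = 20.6177 − 2.2353 = 18.3824.
The triangle = ½ × 70.7014 × 18.3824 = 649.83.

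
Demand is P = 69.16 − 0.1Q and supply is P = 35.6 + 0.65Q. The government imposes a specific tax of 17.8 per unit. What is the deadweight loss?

Competitive equilibrium: 69.16 − 0.1Q = 35.6 + 0.65Q → Q* = 44.7467, P* = 64.6853.
With the tax, the buyer price exceeds the seller price by 17.8: (69.16 − 0.1Q) − (35.6 + 0.65Q) = 17.8 → Q' = 21.0133.
ΔQ = 44.7467 − 21.0133 = 23.7334; the wedge equals the tax, 17.8.
Deadweight loss = ½ × 23.7334 × 17.8 = 211.23.

211.23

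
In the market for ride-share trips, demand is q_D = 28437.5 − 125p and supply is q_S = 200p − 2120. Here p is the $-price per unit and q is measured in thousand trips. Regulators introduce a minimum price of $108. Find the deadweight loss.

In inverse form: demand p = 227.5 − 0.008q, supply p = 10.6 + 0.005q.
Competitive equilibrium: 227.5 − 0.008q = 10.6 + 0.005q → q* = 16684.6154, p* = 94.0231.
At the floor p = 108, quantity demanded = (227.5 − 108)/0.008 = 14937.5.
Sellers' marginal cost at q' = 14937.5: 10.6 + 0.005·14937.5 = 85.2875.
Δq = 16684.6154 − 14937.5 = 1747.1154; wedge = 108 − 85.2875 = 22.7125.
Welfare loss = ½ × 1747.1154 × 22.7125 = $19840.68 thousand.

$19840.68 thousand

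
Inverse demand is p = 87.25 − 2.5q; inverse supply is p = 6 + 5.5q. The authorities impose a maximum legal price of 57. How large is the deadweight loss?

3.12

Competitive equilibrium: 87.25 − 2.5q = 6 + 5.5q → q* = 10.1563, p* = 61.8594.
At the ceiling p = 57, quantity supplied = (57 − 6)/5.5 = 9.2727.
Willingness to pay at q' = 9.2727: 87.25 − 2.5·9.2727 = 64.0683.
Δq = 10.1563 − 9.2727 = 0.8836; wedge = 64.0683 − 57 = 7.0683.
Welfare loss = ½ × 0.8836 × 7.0683 = 3.12.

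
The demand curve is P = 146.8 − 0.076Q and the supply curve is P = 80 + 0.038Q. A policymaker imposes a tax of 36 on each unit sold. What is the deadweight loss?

Competitive equilibrium: 146.8 − 0.076Q = 80 + 0.038Q → Q* = 585.9649, P* = 102.2667.
With the tax, the buyer price exceeds the seller price by 36: (146.8 − 0.076Q) − (80 + 0.038Q) = 36 → Q' = 270.1754.
ΔQ = 585.9649 − 270.1754 = 315.7895; the wedge equals the tax, 36.
The triangle = ½ × 315.7895 × 36 = 5684.21.

5684.21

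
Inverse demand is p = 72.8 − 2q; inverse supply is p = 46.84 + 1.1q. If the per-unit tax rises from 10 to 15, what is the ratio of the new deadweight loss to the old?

Competitive equilibrium: 72.8 − 2q = 46.84 + 1.1q → q* = 8.3742, p* = 56.0516.
For a per-unit tax t: Δq = t/3.1, so DWL = ½·t·(t/3.1) = t²/6.2.
At t = 10: DWL = 16.129. At t = 15: DWL = 36.290.
Ratio = (15/10)² = 2.25.

2.25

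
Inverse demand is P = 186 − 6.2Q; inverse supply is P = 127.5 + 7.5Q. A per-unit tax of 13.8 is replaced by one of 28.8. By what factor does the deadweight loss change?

Competitive equilibrium: 186 − 6.2Q = 127.5 + 7.5Q → Q* = 4.2701, P* = 159.5255.
For a per-unit tax t: ΔQ = t/13.7, so DWL = ½·t·(t/13.7) = t²/27.4.
At t = 13.8: DWL = 6.950. At t = 28.8: DWL = 30.272.
Ratio = (28.8/13.8)² = 4.355.

4.355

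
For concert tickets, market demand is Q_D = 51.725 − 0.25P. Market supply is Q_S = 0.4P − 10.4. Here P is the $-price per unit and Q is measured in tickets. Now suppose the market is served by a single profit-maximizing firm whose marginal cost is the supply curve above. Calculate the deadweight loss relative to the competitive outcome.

In inverse form: demand P = 206.9 − 4Q, supply P = 26 + 2.5Q.
Competitive equilibrium: 206.9 − 4Q = 26 + 2.5Q → Q* = 27.8308, P* = 95.5769.
Marginal revenue: MR = 206.9 − 8Q. Set MR = MC: 206.9 − 8Q = 26 + 2.5Q → Q_m = 17.2286.
Price P_m = 206.9 − 4·17.2286 = 137.9856; MC(Q_m) = 26 + 2.5·17.2286 = 69.0715.
Competitive Q* = 27.8308, so ΔQ = 10.6022; wedge = 137.9856 − 69.0715 = 68.9141.
The triangle = ½ × 10.6022 × 68.9141 = $365.32.

$365.32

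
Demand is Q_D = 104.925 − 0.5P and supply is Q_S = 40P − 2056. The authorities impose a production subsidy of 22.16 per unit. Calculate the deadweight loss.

In inverse form: demand P = 209.85 − 2Q, supply P = 51.4 + 0.025Q.
Competitive equilibrium: 209.85 − 2Q = 51.4 + 0.025Q → Q* = 78.2469, P* = 53.3562.
The subsidy lowers effective supply by 22.16: P = 29.24 + 0.025Q.
New quantity: 209.85 − 2Q = 29.24 + 0.025Q → Q' = 89.1901.
Overproduction ΔQ = 89.1901 − 78.2469 = 10.9432; wedge = subsidy = 22.16.
Welfare loss = ½ × 10.9432 × 22.16 = 121.25.

121.25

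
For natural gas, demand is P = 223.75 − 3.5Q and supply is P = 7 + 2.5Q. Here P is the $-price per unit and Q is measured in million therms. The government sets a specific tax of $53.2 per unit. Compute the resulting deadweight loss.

Competitive equilibrium: 223.75 − 3.5Q = 7 + 2.5Q → Q* = 36.125, P* = 97.3125.
With the tax, the buyer price exceeds the seller price by 53.2: (223.75 − 3.5Q) − (7 + 2.5Q) = 53.2 → Q' = 27.2583.
ΔQ = 36.125 − 27.2583 = 8.8667; the wedge equals the tax, 53.2.
The triangle = ½ × 8.8667 × 53.2 = $235.85 million.

$235.85 million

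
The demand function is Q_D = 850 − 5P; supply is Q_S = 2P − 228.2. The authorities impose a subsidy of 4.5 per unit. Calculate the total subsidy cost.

In inverse form: demand P = 170 − 0.2Q, supply P = 114.1 + 0.5Q.
Competitive equilibrium: 170 − 0.2Q = 114.1 + 0.5Q → Q* = 79.8571, P* = 154.0286.
The subsidy lowers effective supply by 4.5: P = 109.6 + 0.5Q.
New quantity: 170 − 0.2Q = 109.6 + 0.5Q → Q' = 86.2857.
Total subsidy cost = 4.5 × 86.2857 = 388.29.

388.29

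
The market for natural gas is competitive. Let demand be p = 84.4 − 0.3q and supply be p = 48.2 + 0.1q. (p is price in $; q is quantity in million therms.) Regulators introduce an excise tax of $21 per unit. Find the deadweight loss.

$551.25 million

Competitive equilibrium: 84.4 − 0.3q = 48.2 + 0.1q → q* = 90.5, p* = 57.25.
With the tax, the buyer price exceeds the seller price by 21: (84.4 − 0.3q) − (48.2 + 0.1q) = 21 → q' = 38.
Δq = 90.5 − 38 = 52.5; the wedge equals the tax, 21.
Welfare loss = ½ × 52.5 × 21 = $551.25 million.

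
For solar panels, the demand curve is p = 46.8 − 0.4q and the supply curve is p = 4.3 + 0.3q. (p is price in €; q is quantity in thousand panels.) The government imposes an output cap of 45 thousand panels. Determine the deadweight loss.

Competitive equilibrium: 46.8 − 0.4q = 4.3 + 0.3q → q* = 60.7143, p* = 22.5143.
At q = 45: demand price = 46.8 − 0.4·45 = 28.8; supply price = 4.3 + 0.3·45 = 17.8.
Δq = 60.7143 − 45 = 15.7143; wedge = 28.8 − 17.8 = 11.
Welfare loss = ½ × 15.7143 × 11 = €86.43 thousand.

€86.43 thousand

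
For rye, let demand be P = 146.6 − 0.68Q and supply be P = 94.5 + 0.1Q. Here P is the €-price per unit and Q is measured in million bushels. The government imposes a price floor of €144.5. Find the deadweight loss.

€1582.83 million

Competitive equilibrium: 146.6 − 0.68Q = 94.5 + 0.1Q → Q* = 66.7949, P* = 101.1795.
At the floor P = 144.5, quantity demanded = (146.6 − 144.5)/0.68 = 3.0882.
Sellers' marginal cost at Q' = 3.0882: 94.5 + 0.1·3.0882 = 94.8088.
ΔQ = 66.7949 − 3.0882 = 63.7067; wedge = 144.5 − 94.8088 = 49.6912.
Deadweight loss = ½ × 63.7067 × 49.6912 = €1582.83 million.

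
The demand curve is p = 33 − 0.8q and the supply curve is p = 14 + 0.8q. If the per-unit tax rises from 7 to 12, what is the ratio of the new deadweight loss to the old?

2.939

Competitive equilibrium: 33 − 0.8q = 14 + 0.8q → q* = 11.875, p* = 23.5.
For a per-unit tax t: Δq = t/1.6, so DWL = ½·t·(t/1.6) = t²/3.2.
At t = 7: DWL = 15.3125. At t = 12: DWL = 45.
Ratio = (12/7)² = 2.939.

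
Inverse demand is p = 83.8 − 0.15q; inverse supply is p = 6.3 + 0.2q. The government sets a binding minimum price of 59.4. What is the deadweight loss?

Competitive equilibrium: 83.8 − 0.15q = 6.3 + 0.2q → q* = 221.4286, p* = 50.5857.
At the floor p = 59.4, quantity demanded = (83.8 − 59.4)/0.15 = 162.6667.
Sellers' marginal cost at q' = 162.6667: 6.3 + 0.2·162.6667 = 38.8333.
Δq = 221.4286 − 162.6667 = 58.7619; wedge = 59.4 − 38.8333 = 20.5667.
Welfare loss = ½ × 58.7619 × 20.5667 = 604.27.

604.27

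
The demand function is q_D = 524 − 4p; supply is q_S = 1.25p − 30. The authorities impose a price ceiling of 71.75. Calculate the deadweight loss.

935.71

In inverse form: demand p = 131 − 0.25q, supply p = 24 + 0.8q.
Competitive equilibrium: 131 − 0.25q = 24 + 0.8q → q* = 101.9048, p* = 105.5238.
At the ceiling p = 71.75, quantity supplied = (71.75 − 24)/0.8 = 59.6875.
Willingness to pay at q' = 59.6875: 131 − 0.25·59.6875 = 116.0781.
Δq = 101.9048 − 59.6875 = 42.2173; wedge = 116.0781 − 71.75 = 44.3281.
Deadweight loss = ½ × 42.2173 × 44.3281 = 935.71.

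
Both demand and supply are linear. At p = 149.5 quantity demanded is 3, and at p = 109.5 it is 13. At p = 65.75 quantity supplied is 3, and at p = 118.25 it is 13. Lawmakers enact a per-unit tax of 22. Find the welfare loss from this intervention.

Demand slope = (109.5 − 149.5)/(13 − 3) = −4, so p = 161.5 − 4q.
Supply slope = (118.25 − 65.75)/(13 − 3) = 5.25, so p = 50 + 5.25q.
Competitive equilibrium: 161.5 − 4q = 50 + 5.25q → q* = 12.0541, p* = 113.2838.
With the tax, the buyer price exceeds the seller price by 22: (161.5 − 4q) − (50 + 5.25q) = 22 → q' = 9.6757.
Δq = 12.0541 − 9.6757 = 2.3784; the wedge equals the tax, 22.
The triangle = ½ × 2.3784 × 22 = 26.16.

26.16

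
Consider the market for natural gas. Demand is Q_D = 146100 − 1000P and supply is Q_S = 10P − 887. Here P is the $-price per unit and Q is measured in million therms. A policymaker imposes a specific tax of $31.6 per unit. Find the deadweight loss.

$4943.37 million

In inverse form: demand P = 146.1 − 0.001Q, supply P = 88.7 + 0.1Q.
Competitive equilibrium: 146.1 − 0.001Q = 88.7 + 0.1Q → Q* = 568.3168, P* = 145.5317.
With the tax, the buyer price exceeds the seller price by 31.6: (146.1 − 0.001Q) − (88.7 + 0.1Q) = 31.6 → Q' = 255.4455.
ΔQ = 568.3168 − 255.4455 = 312.8713; the wedge equals the tax, 31.6.
The triangle = ½ × 312.8713 × 31.6 = $4943.37 million.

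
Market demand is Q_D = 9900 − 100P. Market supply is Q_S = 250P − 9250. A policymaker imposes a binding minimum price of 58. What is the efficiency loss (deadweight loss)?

In inverse form: demand P = 99 − 0.01Q, supply P = 37 + 0.004Q.
Competitive equilibrium: 99 − 0.01Q = 37 + 0.004Q → Q* = 4428.5714, P* = 54.7143.
At the floor P = 58, quantity demanded = (99 − 58)/0.01 = 4100.
Sellers' marginal cost at Q' = 4100: 37 + 0.004·4100 = 53.4.
ΔQ = 4428.5714 − 4100 = 328.5714; wedge = 58 − 53.4 = 4.6.
The triangle = ½ × 328.5714 × 4.6 = 755.71.

755.71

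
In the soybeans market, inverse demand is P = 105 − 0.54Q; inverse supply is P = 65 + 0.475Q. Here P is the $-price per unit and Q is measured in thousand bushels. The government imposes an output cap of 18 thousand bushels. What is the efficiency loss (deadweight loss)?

Competitive equilibrium: 105 − 0.54Q = 65 + 0.475Q → Q* = 39.4089, P* = 83.7192.
At Q = 18: demand price = 105 − 0.54·18 = 95.28; supply price = 65 + 0.475·18 = 73.55.
ΔQ = 39.4089 − 18 = 21.4089; wedge = 95.28 − 73.55 = 21.73.
DWL = ½ × 21.4089 × 21.73 = $232.61 thousand.

$232.61 thousand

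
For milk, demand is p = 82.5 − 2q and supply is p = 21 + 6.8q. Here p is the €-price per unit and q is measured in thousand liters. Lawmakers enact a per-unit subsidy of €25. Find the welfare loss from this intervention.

€35.51 thousand

Competitive equilibrium: 82.5 − 2q = 21 + 6.8q → q* = 6.9886, p* = 68.5227.
The subsidy lowers effective supply by 25: p = 6.8q − 4.
New quantity: 82.5 − 2q = 6.8q − 4 → q' = 9.8295.
Overproduction Δq = 9.8295 − 6.9886 = 2.8409; wedge = subsidy = 25.
The triangle = ½ × 2.8409 × 25 = €35.51 thousand.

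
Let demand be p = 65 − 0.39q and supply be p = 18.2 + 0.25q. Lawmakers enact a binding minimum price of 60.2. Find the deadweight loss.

Competitive equilibrium: 65 − 0.39q = 18.2 + 0.25q → q* = 73.125, p* = 36.4813.
At the floor p = 60.2, quantity demanded = (65 − 60.2)/0.39 = 12.3077.
Sellers' marginal cost at q' = 12.3077: 18.2 + 0.25·12.3077 = 21.2769.
Δq = 73.125 − 12.3077 = 60.8173; wedge = 60.2 − 21.2769 = 38.9231.
Welfare loss = ½ × 60.8173 × 38.9231 = 1183.60.

1183.60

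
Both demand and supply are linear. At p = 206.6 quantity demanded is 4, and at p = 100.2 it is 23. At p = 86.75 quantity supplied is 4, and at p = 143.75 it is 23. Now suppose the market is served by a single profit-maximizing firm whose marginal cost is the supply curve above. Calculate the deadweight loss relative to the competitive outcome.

215.14

Demand slope = (100.2 − 206.6)/(23 − 4) = −5.6, so p = 229 − 5.6q.
Supply slope = (143.75 − 86.75)/(23 − 4) = 3, so p = 74.75 + 3q.
Competitive equilibrium: 229 − 5.6q = 74.75 + 3q → q* = 17.936, p* = 128.5581.
Marginal revenue: MR = 229 − 11.2q. Set MR = MC: 229 − 11.2q = 74.75 + 3q → q_m = 10.8627.
Price p_m = 229 − 5.6·10.8627 = 168.1689; MC(q_m) = 74.75 + 3·10.8627 = 107.3381.
Competitive q* = 17.936, so Δq = 7.0733; wedge = 168.1689 − 107.3381 = 60.8308.
The triangle = ½ × 7.0733 × 60.8308 = 215.14.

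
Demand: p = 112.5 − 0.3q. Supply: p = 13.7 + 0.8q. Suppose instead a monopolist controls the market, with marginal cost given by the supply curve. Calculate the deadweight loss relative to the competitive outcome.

Competitive equilibrium: 112.5 − 0.3q = 13.7 + 0.8q → q* = 89.8182, p* = 85.5545.
Marginal revenue: MR = 112.5 − 0.6q. Set MR = MC: 112.5 − 0.6q = 13.7 + 0.8q → q_m = 70.5714.
Price p_m = 112.5 − 0.3·70.5714 = 91.3286; MC(q_m) = 13.7 + 0.8·70.5714 = 70.1571.
Competitive q* = 89.8182, so Δq = 19.2468; wedge = 91.3286 − 70.1571 = 21.1715.
Deadweight loss = ½ × 19.2468 × 21.1715 = 203.74.

203.74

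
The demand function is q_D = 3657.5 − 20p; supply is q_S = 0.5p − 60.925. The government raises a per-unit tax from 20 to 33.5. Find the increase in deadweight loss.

176.16

In inverse form: demand p = 182.875 − 0.05q, supply p = 121.85 + 2q.
Competitive equilibrium: 182.875 − 0.05q = 121.85 + 2q → q* = 29.7683, p* = 181.3866.
For a per-unit tax t: Δq = t/2.05, so DWL = ½·t·(t/2.05) = t²/4.1.
At t = 20: DWL = 97.561. At t = 33.5: DWL = 273.72.
Increase = 273.72 − 97.561 = 176.16.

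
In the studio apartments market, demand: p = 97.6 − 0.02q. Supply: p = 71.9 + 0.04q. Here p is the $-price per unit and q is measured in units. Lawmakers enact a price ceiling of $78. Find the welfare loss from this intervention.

Competitive equilibrium: 97.6 − 0.02q = 71.9 + 0.04q → q* = 428.3333, p* = 89.0333.
At the ceiling p = 78, quantity supplied = (78 − 71.9)/0.04 = 152.5.
Willingness to pay at q' = 152.5: 97.6 − 0.02·152.5 = 94.55.
Δq = 428.3333 − 152.5 = 275.8333; wedge = 94.55 − 78 = 16.55.
The triangle = ½ × 275.8333 × 16.55 = $2282.52.

$2282.52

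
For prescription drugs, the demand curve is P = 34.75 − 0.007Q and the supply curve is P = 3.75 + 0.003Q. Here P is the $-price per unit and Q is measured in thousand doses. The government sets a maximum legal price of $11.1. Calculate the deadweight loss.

Competitive equilibrium: 34.75 − 0.007Q = 3.75 + 0.003Q → Q* = 3100, P* = 13.05.
At the ceiling P = 11.1, quantity supplied = (11.1 − 3.75)/0.003 = 2450.
Willingness to pay at Q' = 2450: 34.75 − 0.007·2450 = 17.6.
ΔQ = 3100 − 2450 = 650; wedge = 17.6 − 11.1 = 6.5.
The triangle = ½ × 650 × 6.5 = $2112.50 thousand.

$2112.50 thousand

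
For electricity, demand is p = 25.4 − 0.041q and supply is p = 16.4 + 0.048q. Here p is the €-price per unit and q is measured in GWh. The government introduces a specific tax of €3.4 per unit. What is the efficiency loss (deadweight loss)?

€64.94

Competitive equilibrium: 25.4 − 0.041q = 16.4 + 0.048q → q* = 101.1236, p* = 21.2539.
With the tax, the buyer price exceeds the seller price by 3.4: (25.4 − 0.041q) − (16.4 + 0.048q) = 3.4 → q' = 62.9213.
Δq = 101.1236 − 62.9213 = 38.2023; the wedge equals the tax, 3.4.
Welfare loss = ½ × 38.2023 × 3.4 = €64.94.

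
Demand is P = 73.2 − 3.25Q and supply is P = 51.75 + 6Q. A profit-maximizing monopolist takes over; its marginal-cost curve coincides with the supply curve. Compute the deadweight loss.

Competitive equilibrium: 73.2 − 3.25Q = 51.75 + 6Q → Q* = 2.3189, P* = 65.6635.
Marginal revenue: MR = 73.2 − 6.5Q. Set MR = MC: 73.2 − 6.5Q = 51.75 + 6Q → Q_m = 1.716.
Price P_m = 73.2 − 3.25·1.716 = 67.623; MC(Q_m) = 51.75 + 6·1.716 = 62.046.
Competitive Q* = 2.3189, so ΔQ = 0.6029; wedge = 67.623 − 62.046 = 5.577.
The triangle = ½ × 0.6029 × 5.577 = 1.68.

1.68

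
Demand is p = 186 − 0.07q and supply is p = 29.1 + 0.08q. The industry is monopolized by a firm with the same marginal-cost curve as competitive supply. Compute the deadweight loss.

Competitive equilibrium: 186 − 0.07q = 29.1 + 0.08q → q* = 1046, p* = 112.78.
Marginal revenue: MR = 186 − 0.14q. Set MR = MC: 186 − 0.14q = 29.1 + 0.08q → q_m = 713.181818.
Price p_m = 186 − 0.07·713.181818 = 136.077273; MC(q_m) = 29.1 + 0.08·713.181818 = 86.154545.
Competitive q* = 1046, so Δq = 332.818182; wedge = 136.077273 − 86.154545 = 49.922728.
Deadweight loss = ½ × 332.818182 × 49.922728 = 8307.60.

8307.60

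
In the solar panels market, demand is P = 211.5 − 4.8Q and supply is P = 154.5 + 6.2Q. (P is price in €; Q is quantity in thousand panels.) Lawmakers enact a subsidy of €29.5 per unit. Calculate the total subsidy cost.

Competitive equilibrium: 211.5 − 4.8Q = 154.5 + 6.2Q → Q* = 5.1818, P* = 186.6273.
The subsidy lowers effective supply by 29.5: P = 125 + 6.2Q.
New quantity: 211.5 − 4.8Q = 125 + 6.2Q → Q' = 7.8636.
Total subsidy cost = 29.5 × 7.8636 = €231.98 thousand.

€231.98 thousand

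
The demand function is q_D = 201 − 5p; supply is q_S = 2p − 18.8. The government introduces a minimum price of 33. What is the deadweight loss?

In inverse form: demand p = 40.2 − 0.2q, supply p = 9.4 + 0.5q.
Competitive equilibrium: 40.2 − 0.2q = 9.4 + 0.5q → q* = 44, p* = 31.4.
At the floor p = 33, quantity demanded = (40.2 − 33)/0.2 = 36.
Sellers' marginal cost at q' = 36: 9.4 + 0.5·36 = 27.4.
Δq = 44 − 36 = 8; wedge = 33 − 27.4 = 5.6.
Welfare loss = ½ × 8 × 5.6 = 22.40.

22.40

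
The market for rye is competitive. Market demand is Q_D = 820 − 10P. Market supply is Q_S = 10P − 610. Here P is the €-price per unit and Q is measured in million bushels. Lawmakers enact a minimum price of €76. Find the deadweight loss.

€202.50 million

In inverse form: demand P = 82 − 0.1Q, supply P = 61 + 0.1Q.
Competitive equilibrium: 82 − 0.1Q = 61 + 0.1Q → Q* = 105, P* = 71.5.
At the floor P = 76, quantity demanded = (82 − 76)/0.1 = 60.
Sellers' marginal cost at Q' = 60: 61 + 0.1·60 = 67.
ΔQ = 105 − 60 = 45; wedge = 76 − 67 = 9.
Welfare loss = ½ × 45 × 9 = €202.50 million.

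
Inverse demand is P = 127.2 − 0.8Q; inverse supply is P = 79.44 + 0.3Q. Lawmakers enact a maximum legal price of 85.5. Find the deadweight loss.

296.50

Competitive equilibrium: 127.2 − 0.8Q = 79.44 + 0.3Q → Q* = 43.4182, P* = 92.4655.
At the ceiling P = 85.5, quantity supplied = (85.5 − 79.44)/0.3 = 20.2.
Willingness to pay at Q' = 20.2: 127.2 − 0.8·20.2 = 111.04.
ΔQ = 43.4182 − 20.2 = 23.2182; wedge = 111.04 − 85.5 = 25.54.
Welfare loss = ½ × 23.2182 × 25.54 = 296.50.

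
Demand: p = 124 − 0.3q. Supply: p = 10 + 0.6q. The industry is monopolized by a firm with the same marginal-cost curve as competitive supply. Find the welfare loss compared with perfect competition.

Competitive equilibrium: 124 − 0.3q = 10 + 0.6q → q* = 126.6667, p* = 86.
Marginal revenue: MR = 124 − 0.6q. Set MR = MC: 124 − 0.6q = 10 + 0.6q → q_m = 95.
Price p_m = 124 − 0.3·95 = 95.5; MC(q_m) = 10 + 0.6·95 = 67.
Competitive q* = 126.6667, so Δq = 31.6667; wedge = 95.5 − 67 = 28.5.
Deadweight loss = ½ × 31.6667 × 28.5 = 451.25.

451.25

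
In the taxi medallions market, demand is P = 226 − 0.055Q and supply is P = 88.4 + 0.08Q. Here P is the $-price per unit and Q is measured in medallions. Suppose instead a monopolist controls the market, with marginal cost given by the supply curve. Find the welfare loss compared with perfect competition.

Competitive equilibrium: 226 − 0.055Q = 88.4 + 0.08Q → Q* = 1019.2593, P* = 169.9407.
Marginal revenue: MR = 226 − 0.11Q. Set MR = MC: 226 − 0.11Q = 88.4 + 0.08Q → Q_m = 724.2105.
Price P_m = 226 − 0.055·724.2105 = 186.1684; MC(Q_m) = 88.4 + 0.08·724.2105 = 146.3368.
Competitive Q* = 1019.2593, so ΔQ = 295.0488; wedge = 186.1684 − 146.3368 = 39.8316.
The triangle = ½ × 295.0488 × 39.8316 = $5876.13.

$5876.13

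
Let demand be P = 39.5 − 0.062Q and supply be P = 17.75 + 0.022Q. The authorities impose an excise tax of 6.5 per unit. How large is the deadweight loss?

Competitive equilibrium: 39.5 − 0.062Q = 17.75 + 0.022Q → Q* = 258.9286, P* = 23.4464.
With the tax, the buyer price exceeds the seller price by 6.5: (39.5 − 0.062Q) − (17.75 + 0.022Q) = 6.5 → Q' = 181.5476.
ΔQ = 258.9286 − 181.5476 = 77.381; the wedge equals the tax, 6.5.
Welfare loss = ½ × 77.381 × 6.5 = 251.49.

251.49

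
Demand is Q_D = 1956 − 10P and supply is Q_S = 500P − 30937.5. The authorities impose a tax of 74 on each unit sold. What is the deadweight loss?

In inverse form: demand P = 195.6 − 0.1Q, supply P = 61.875 + 0.002Q.
Competitive equilibrium: 195.6 − 0.1Q = 61.875 + 0.002Q → Q* = 1311.0294, P* = 64.4971.
With the tax, the buyer price exceeds the seller price by 74: (195.6 − 0.1Q) − (61.875 + 0.002Q) = 74 → Q' = 585.5392.
ΔQ = 1311.0294 − 585.5392 = 725.4902; the wedge equals the tax, 74.
Deadweight loss = ½ × 725.4902 × 74 = 26843.14.

26843.14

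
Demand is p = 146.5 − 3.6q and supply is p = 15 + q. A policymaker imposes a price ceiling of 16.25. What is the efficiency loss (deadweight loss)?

1718.81

Competitive equilibrium: 146.5 − 3.6q = 15 + q → q* = 28.587, p* = 43.587.
At the ceiling p = 16.25, quantity supplied = (16.25 − 15)/1 = 1.25.
Willingness to pay at q' = 1.25: 146.5 − 3.6·1.25 = 142.
Δq = 28.587 − 1.25 = 27.337; wedge = 142 − 16.25 = 125.75.
DWL = ½ × 27.337 × 125.75 = 1718.81.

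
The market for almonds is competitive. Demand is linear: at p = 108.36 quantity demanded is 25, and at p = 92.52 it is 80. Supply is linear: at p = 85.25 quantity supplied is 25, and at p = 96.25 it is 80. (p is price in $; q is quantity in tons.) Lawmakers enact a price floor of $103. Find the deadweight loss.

$201.62

Demand slope = (92.52 − 108.36)/(80 − 25) = −0.288, so p = 115.56 − 0.288q.
Supply slope = (96.25 − 85.25)/(80 − 25) = 0.2, so p = 80.25 + 0.2q.
Competitive equilibrium: 115.56 − 0.288q = 80.25 + 0.2q → q* = 72.3566, p* = 94.7213.
At the floor p = 103, quantity demanded = (115.56 − 103)/0.288 = 43.6111.
Sellers' marginal cost at q' = 43.6111: 80.25 + 0.2·43.6111 = 88.9722.
Δq = 72.3566 − 43.6111 = 28.7455; wedge = 103 − 88.9722 = 14.0278.
DWL = ½ × 28.7455 × 14.0278 = $201.62.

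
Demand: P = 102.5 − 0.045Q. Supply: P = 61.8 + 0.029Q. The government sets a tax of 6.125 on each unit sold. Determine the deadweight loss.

Competitive equilibrium: 102.5 − 0.045Q = 61.8 + 0.029Q → Q* = 550, P* = 77.75.
With the tax, the buyer price exceeds the seller price by 6.125: (102.5 − 0.045Q) − (61.8 + 0.029Q) = 6.125 → Q' = 467.2297.
ΔQ = 550 − 467.2297 = 82.7703; the wedge equals the tax, 6.125.
DWL = ½ × 82.7703 × 6.125 = 253.48.

253.48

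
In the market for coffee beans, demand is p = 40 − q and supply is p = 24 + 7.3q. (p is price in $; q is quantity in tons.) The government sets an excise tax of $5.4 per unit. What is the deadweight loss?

Competitive equilibrium: 40 − q = 24 + 7.3q → q* = 1.9277, p* = 38.0723.
With the tax, the buyer price exceeds the seller price by 5.4: (40 − q) − (24 + 7.3q) = 5.4 → q' = 1.2771.
Δq = 1.9277 − 1.2771 = 0.6506; the wedge equals the tax, 5.4.
The triangle = ½ × 0.6506 × 5.4 = $1.76.

$1.76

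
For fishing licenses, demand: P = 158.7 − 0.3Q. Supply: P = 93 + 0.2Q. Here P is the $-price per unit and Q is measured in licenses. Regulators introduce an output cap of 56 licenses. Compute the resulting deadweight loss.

Competitive equilibrium: 158.7 − 0.3Q = 93 + 0.2Q → Q* = 131.4, P* = 119.28.
At Q = 56: demand price = 158.7 − 0.3·56 = 141.9; supply price = 93 + 0.2·56 = 104.2.
ΔQ = 131.4 − 56 = 75.4; wedge = 141.9 − 104.2 = 37.7.
DWL = ½ × 75.4 × 37.7 = $1421.29.

$1421.29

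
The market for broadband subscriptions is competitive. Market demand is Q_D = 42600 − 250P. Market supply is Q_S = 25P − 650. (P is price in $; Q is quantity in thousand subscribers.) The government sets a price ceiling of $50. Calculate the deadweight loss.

$158227.27 thousand

In inverse form: demand P = 170.4 − 0.004Q, supply P = 26 + 0.04Q.
Competitive equilibrium: 170.4 − 0.004Q = 26 + 0.04Q → Q* = 3281.8182, P* = 157.2727.
At the ceiling P = 50, quantity supplied = (50 − 26)/0.04 = 600.
Willingness to pay at Q' = 600: 170.4 − 0.004·600 = 168.
ΔQ = 3281.8182 − 600 = 2681.8182; wedge = 168 − 50 = 118.
Welfare loss = ½ × 2681.8182 × 118 = $158227.27 thousand.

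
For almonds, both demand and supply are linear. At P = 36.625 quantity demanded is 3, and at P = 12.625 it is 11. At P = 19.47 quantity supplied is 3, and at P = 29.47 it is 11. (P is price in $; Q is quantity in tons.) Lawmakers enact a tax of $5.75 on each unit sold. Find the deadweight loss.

$3.89

Demand slope = (12.625 − 36.625)/(11 − 3) = −3, so P = 45.625 − 3Q.
Supply slope = (29.47 − 19.47)/(11 − 3) = 1.25, so P = 15.72 + 1.25Q.
Competitive equilibrium: 45.625 − 3Q = 15.72 + 1.25Q → Q* = 7.0365, P* = 24.5156.
With the tax, the buyer price exceeds the seller price by 5.75: (45.625 − 3Q) − (15.72 + 1.25Q) = 5.75 → Q' = 5.6835.
ΔQ = 7.0365 − 5.6835 = 1.353; the wedge equals the tax, 5.75.
Deadweight loss = ½ × 1.353 × 5.75 = $3.89.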